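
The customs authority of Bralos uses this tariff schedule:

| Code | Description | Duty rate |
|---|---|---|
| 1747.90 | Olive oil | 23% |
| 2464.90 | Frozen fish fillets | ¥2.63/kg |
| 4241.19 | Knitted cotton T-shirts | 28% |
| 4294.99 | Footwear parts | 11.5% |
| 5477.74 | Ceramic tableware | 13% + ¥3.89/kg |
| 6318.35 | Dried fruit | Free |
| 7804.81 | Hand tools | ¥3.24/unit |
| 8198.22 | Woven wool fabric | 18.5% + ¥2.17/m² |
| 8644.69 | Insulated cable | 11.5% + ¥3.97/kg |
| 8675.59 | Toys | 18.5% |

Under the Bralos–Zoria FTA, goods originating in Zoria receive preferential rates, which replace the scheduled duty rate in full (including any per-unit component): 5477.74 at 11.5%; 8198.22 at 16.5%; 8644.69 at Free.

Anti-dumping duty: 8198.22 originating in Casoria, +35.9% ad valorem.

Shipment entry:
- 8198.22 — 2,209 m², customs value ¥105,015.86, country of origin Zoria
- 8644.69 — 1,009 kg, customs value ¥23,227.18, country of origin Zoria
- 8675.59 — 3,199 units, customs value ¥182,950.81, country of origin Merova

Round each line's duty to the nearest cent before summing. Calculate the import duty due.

¥51,173.52

Line 1 (8198.22, Zoria, 2,209 m², ¥105,015.86):
Base rate for 8198.22 is 18.5% + ¥2.17/m².
Origin Zoria qualifies under the Bralos–Zoria agreement and 8198.22 is covered: preferential rate 16.5% applies instead.
The additional-duty order on 8198.22 targets Casoria, not Zoria; it does not apply.
Duty = ¥105,015.86 × 16.5% = ¥17,327.62.
Line 2 (8644.69, Zoria, 1,009 kg, ¥23,227.18):
Base rate for 8644.69 is 11.5% + ¥3.97/kg.
Origin Zoria qualifies under the Bralos–Zoria agreement and 8644.69 is covered: preferential rate Free applies instead.
Duty = ¥23,227.18 × 0% = ¥0.00.
Line 3 (8675.59, Merova, 3,199 units, ¥182,950.81):
Base rate for 8675.59 is 18.5%.
Duty = ¥182,950.81 × 18.5% = ¥33,845.90.
Total = ¥17,327.62 + ¥0.00 + ¥33,845.90 = ¥51,173.52.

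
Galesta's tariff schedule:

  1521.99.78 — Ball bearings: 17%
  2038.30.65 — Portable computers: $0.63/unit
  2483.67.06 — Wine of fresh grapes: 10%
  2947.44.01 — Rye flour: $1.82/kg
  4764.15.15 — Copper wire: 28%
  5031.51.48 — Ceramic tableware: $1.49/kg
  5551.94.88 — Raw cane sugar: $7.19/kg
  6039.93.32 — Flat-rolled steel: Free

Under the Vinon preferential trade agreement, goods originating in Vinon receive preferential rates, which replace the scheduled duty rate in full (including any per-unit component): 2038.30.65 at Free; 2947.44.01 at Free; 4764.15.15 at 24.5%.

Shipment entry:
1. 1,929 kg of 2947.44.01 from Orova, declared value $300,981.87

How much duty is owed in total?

Line 1 (2947.44.01, Orova, 1,929 kg, $300,981.87):
Base rate for 2947.44.01 is $1.82/kg.
2947.44.01 has an FTA preferential rate, but origin Orova is not Vinon; base rate stands.
Duty = 1,929 × $1.82 = $3,510.78.

$3,510.78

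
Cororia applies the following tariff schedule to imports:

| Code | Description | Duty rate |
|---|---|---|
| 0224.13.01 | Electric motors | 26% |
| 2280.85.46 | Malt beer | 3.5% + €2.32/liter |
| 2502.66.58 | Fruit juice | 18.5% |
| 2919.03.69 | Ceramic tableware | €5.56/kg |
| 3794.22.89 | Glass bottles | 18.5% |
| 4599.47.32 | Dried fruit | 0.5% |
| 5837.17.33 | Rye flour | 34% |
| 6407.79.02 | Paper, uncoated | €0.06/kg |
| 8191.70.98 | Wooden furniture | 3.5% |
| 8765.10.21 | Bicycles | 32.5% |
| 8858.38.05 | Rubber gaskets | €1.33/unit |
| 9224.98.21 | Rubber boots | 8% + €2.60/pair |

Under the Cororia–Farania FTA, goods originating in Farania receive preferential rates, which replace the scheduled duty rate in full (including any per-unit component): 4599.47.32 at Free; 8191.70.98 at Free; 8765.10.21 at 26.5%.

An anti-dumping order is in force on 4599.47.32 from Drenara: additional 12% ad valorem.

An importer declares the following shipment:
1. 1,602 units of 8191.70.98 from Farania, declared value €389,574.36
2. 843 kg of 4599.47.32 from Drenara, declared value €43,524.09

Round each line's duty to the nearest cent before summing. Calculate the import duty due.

Line 1 (8191.70.98, Farania, 1,602 units, €389,574.36):
Base rate for 8191.70.98 is 3.5%.
Origin Farania qualifies under the Cororia–Farania agreement and 8191.70.98 is covered: preferential rate Free applies instead.
Duty = €389,574.36 × 0% = €0.00.
Line 2 (4599.47.32, Drenara, 843 kg, €43,524.09):
Base rate for 4599.47.32 is 0.5%.
4599.47.32 has an FTA preferential rate, but origin Drenara is not Farania; base rate stands.
Additional duty on 4599.47.32 from Drenara: +12%. Applied ad valorem rate: 0.5% + 12% = 12.5%.
Duty = €43,524.09 × 12.5% = €5,440.51.
Total = €0.00 + €5,440.51 = €5,440.51.

€5,440.51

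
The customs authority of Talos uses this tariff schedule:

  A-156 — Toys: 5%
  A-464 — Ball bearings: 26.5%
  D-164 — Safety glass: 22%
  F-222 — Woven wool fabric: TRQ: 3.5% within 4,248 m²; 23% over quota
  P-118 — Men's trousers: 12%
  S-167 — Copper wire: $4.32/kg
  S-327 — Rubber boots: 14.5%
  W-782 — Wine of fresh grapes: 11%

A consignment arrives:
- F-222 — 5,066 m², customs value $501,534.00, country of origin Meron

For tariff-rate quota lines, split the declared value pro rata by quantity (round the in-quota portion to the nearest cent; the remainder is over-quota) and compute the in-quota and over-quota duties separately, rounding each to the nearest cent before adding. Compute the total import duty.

$33,345.18

Line 1 (F-222, Meron, 5,066 m², $501,534.00):
Code F-222 is under a tariff-rate quota (threshold 4,248 m²). In-quota: 4,248 m² at 3.5%; over-quota: 818 m² at 23%.
Pro-rata value split: in-quota = $501,534.00 × 4,248/5,066 = $420,552.00; over-quota = $501,534.00 − $420,552.00 = $80,982.00.
In-quota duty = $420,552.00 × 3.5% = $14,719.32. Over-quota duty = $80,982.00 × 23% = $18,625.86.
Line duty = $14,719.32 + $18,625.86 = $33,345.18.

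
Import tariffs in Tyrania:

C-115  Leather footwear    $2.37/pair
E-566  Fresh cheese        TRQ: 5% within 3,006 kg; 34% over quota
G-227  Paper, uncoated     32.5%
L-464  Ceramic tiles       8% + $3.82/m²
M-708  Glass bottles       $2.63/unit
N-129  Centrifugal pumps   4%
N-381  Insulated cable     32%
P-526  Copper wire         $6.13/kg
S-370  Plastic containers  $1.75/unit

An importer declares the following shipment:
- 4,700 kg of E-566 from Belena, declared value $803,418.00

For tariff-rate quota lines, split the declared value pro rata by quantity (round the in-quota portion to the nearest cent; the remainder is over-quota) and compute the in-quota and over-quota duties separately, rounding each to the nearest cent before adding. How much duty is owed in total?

Line 1 (E-566, Belena, 4,700 kg, $803,418.00):
Code E-566 is under a tariff-rate quota (threshold 3,006 kg). In-quota: 3,006 kg at 5%; over-quota: 1,694 kg at 34%.
Pro-rata value split: in-quota = $803,418.00 × 3,006/4,700 = $513,845.64; over-quota = $803,418.00 − $513,845.64 = $289,572.36.
In-quota duty = $513,845.64 × 5% = $25,692.28. Over-quota duty = $289,572.36 × 34% = $98,454.60.
Line duty = $25,692.28 + $98,454.60 = $124,146.88.

$124,146.88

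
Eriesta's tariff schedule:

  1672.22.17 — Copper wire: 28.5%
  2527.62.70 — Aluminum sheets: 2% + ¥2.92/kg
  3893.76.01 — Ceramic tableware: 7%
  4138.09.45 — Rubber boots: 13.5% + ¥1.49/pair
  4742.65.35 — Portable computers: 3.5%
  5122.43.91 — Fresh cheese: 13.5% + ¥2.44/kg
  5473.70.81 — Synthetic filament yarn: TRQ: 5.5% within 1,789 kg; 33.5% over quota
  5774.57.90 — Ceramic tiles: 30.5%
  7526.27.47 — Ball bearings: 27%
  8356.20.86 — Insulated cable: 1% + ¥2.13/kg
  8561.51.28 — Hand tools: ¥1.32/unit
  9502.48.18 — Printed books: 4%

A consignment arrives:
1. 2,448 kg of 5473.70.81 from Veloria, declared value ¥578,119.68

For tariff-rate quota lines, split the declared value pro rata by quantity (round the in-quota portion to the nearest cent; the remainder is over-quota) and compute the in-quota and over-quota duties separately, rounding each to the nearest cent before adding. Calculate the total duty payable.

Line 1 (5473.70.81, Veloria, 2,448 kg, ¥578,119.68):
Code 5473.70.81 is under a tariff-rate quota (threshold 1,789 kg). In-quota: 1,789 kg at 5.5%; over-quota: 659 kg at 33.5%.
Pro-rata value split: in-quota = ¥578,119.68 × 1,789/2,448 = ¥422,490.24; over-quota = ¥578,119.68 − ¥422,490.24 = ¥155,629.44.
In-quota duty = ¥422,490.24 × 5.5% = ¥23,236.96. Over-quota duty = ¥155,629.44 × 33.5% = ¥52,135.86.
Line duty = ¥23,236.96 + ¥52,135.86 = ¥75,372.82.

¥75,372.82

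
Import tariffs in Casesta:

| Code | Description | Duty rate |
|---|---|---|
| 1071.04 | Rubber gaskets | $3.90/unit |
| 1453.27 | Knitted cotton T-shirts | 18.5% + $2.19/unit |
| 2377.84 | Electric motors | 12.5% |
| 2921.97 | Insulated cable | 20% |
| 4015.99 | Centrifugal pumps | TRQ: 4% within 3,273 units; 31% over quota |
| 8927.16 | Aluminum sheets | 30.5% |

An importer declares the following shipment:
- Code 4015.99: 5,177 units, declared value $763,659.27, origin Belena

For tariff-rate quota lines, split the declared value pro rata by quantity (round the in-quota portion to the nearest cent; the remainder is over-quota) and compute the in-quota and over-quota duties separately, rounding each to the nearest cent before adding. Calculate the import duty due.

Line 1 (4015.99, Belena, 5,177 units, $763,659.27):
Code 4015.99 is under a tariff-rate quota (threshold 3,273 units). In-quota: 3,273 units at 4%; over-quota: 1,904 units at 31%.
Pro-rata value split: in-quota = $763,659.27 × 3,273/5,177 = $482,800.23; over-quota = $763,659.27 − $482,800.23 = $280,859.04.
In-quota duty = $482,800.23 × 4% = $19,312.01. Over-quota duty = $280,859.04 × 31% = $87,066.30.
Line duty = $19,312.01 + $87,066.30 = $106,378.31.

$106,378.31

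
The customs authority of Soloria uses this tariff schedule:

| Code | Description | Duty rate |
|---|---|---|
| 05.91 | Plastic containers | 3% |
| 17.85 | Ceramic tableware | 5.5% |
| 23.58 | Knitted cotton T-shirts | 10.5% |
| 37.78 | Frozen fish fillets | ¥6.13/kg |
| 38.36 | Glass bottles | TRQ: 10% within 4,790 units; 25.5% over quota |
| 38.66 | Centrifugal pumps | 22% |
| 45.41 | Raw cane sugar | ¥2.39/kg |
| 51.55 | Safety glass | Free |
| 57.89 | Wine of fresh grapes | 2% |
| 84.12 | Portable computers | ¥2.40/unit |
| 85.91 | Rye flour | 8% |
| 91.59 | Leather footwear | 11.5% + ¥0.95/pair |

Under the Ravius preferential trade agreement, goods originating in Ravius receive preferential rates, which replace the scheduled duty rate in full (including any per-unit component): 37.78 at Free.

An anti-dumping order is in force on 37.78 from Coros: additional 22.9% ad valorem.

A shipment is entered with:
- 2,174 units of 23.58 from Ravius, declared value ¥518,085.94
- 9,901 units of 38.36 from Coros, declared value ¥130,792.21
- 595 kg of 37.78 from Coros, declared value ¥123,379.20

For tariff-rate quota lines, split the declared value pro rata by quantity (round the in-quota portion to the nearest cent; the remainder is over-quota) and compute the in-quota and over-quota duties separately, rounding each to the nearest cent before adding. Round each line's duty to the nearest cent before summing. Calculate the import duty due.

¥109,844.46

Line 1 (23.58, Ravius, 2,174 units, ¥518,085.94):
Base rate for 23.58 is 10.5%.
Origin Ravius is the FTA partner but 23.58 is not on the preference list; base rate stands.
Duty = ¥518,085.94 × 10.5% = ¥54,399.02.
Line 2 (38.36, Coros, 9,901 units, ¥130,792.21):
Code 38.36 is under a tariff-rate quota (threshold 4,790 units). In-quota: 4,790 units at 10%; over-quota: 5,111 units at 25.5%.
Pro-rata value split: in-quota = ¥130,792.21 × 4,790/9,901 = ¥63,275.90; over-quota = ¥130,792.21 − ¥63,275.90 = ¥67,516.31.
In-quota duty = ¥63,275.90 × 10% = ¥6,327.59. Over-quota duty = ¥67,516.31 × 25.5% = ¥17,216.66.
Line duty = ¥6,327.59 + ¥17,216.66 = ¥23,544.25.
Line 3 (37.78, Coros, 595 kg, ¥123,379.20):
Base rate for 37.78 is ¥6.13/kg.
37.78 has an FTA preferential rate, but origin Coros is not Ravius; base rate stands.
Additional duty on 37.78 from Coros: +22.9% ad valorem. Applied ad valorem rate = 22.9%.
Duty = ¥123,379.20 × 22.9% + 595 × ¥6.13 = ¥31,901.19.
Total = ¥54,399.02 + ¥23,544.25 + ¥31,901.19 = ¥109,844.46.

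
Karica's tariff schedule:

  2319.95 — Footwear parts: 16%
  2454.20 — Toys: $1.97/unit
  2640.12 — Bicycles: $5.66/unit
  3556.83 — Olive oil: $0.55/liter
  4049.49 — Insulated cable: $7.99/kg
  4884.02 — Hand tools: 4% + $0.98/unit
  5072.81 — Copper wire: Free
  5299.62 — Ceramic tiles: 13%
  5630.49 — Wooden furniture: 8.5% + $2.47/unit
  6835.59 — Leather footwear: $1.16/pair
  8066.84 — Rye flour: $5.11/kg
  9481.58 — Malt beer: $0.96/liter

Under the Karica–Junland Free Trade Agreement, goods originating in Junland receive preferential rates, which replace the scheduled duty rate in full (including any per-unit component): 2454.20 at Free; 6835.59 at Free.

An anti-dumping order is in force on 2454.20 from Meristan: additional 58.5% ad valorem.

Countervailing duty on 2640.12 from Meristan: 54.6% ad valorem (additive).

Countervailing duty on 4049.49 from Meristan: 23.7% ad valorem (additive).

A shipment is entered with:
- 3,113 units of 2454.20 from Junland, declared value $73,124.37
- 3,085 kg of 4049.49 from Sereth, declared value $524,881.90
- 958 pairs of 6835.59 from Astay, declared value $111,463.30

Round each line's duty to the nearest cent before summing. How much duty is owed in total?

Line 1 (2454.20, Junland, 3,113 units, $73,124.37):
Base rate for 2454.20 is $1.97/unit.
Origin Junland qualifies under the Karica–Junland agreement and 2454.20 is covered: preferential rate Free applies instead.
The additional-duty order on 2454.20 targets Meristan, not Junland; it does not apply.
Duty = $73,124.37 × 0% = $0.00.
Line 2 (4049.49, Sereth, 3,085 kg, $524,881.90):
Base rate for 4049.49 is $7.99/kg.
The additional-duty order on 4049.49 targets Meristan, not Sereth; it does not apply.
Duty = 3,085 × $7.99 = $24,649.15.
Line 3 (6835.59, Astay, 958 pairs, $111,463.30):
Base rate for 6835.59 is $1.16/pair.
6835.59 has an FTA preferential rate, but origin Astay is not Junland; base rate stands.
Duty = 958 × $1.16 = $1,111.28.
Total = $0.00 + $24,649.15 + $1,111.28 = $25,760.43.

$25,760.43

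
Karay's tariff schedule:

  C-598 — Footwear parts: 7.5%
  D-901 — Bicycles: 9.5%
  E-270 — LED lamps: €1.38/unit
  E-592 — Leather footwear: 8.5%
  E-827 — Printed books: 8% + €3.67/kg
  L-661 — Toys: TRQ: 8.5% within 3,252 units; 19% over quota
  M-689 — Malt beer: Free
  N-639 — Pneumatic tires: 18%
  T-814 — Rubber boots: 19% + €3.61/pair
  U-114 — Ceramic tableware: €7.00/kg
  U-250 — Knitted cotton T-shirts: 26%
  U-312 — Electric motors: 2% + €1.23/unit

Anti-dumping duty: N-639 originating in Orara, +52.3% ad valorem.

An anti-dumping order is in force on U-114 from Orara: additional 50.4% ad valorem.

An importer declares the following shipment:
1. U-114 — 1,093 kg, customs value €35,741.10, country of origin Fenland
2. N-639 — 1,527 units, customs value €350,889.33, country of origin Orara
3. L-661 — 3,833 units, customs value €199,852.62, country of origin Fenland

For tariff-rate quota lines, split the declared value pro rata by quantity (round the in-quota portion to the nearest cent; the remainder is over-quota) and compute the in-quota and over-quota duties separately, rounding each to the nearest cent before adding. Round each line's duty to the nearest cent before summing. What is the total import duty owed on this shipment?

€274,494.47

Line 1 (U-114, Fenland, 1,093 kg, €35,741.10):
Base rate for U-114 is €7.00/kg.
The additional-duty order on U-114 targets Orara, not Fenland; it does not apply.
Duty = 1,093 × €7.00 = €7,651.00.
Line 2 (N-639, Orara, 1,527 units, €350,889.33):
Base rate for N-639 is 18%.
Additional duty on N-639 from Orara: +52.3%. Applied ad valorem rate: 18% + 52.3% = 70.3%.
Duty = €350,889.33 × 70.3% = €246,675.20.
Line 3 (L-661, Fenland, 3,833 units, €199,852.62):
Code L-661 is under a tariff-rate quota (threshold 3,252 units). In-quota: 3,252 units at 8.5%; over-quota: 581 units at 19%.
Pro-rata value split: in-quota = €199,852.62 × 3,252/3,833 = €169,559.28; over-quota = €199,852.62 − €169,559.28 = €30,293.34.
In-quota duty = €169,559.28 × 8.5% = €14,412.54. Over-quota duty = €30,293.34 × 19% = €5,755.73.
Line duty = €14,412.54 + €5,755.73 = €20,168.27.
Total = €7,651.00 + €246,675.20 + €20,168.27 = €274,494.47.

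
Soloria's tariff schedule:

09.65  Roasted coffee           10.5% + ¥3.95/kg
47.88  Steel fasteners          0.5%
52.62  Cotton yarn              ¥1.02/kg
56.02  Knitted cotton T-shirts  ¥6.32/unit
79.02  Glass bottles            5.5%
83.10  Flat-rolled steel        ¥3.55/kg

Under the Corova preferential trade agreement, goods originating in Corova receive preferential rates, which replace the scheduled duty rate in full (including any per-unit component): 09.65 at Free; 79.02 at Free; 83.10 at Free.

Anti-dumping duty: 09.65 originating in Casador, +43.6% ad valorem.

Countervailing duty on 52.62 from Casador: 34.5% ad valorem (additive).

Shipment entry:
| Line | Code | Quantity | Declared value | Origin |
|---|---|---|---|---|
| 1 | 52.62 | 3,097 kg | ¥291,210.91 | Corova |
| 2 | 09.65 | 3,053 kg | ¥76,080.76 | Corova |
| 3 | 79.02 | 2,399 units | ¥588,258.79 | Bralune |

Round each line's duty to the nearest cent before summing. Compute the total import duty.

Line 1 (52.62, Corova, 3,097 kg, ¥291,210.91):
Base rate for 52.62 is ¥1.02/kg.
Origin Corova is the FTA partner but 52.62 is not on the preference list; base rate stands.
The additional-duty order on 52.62 targets Casador, not Corova; it does not apply.
Duty = 3,097 × ¥1.02 = ¥3,158.94.
Line 2 (09.65, Corova, 3,053 kg, ¥76,080.76):
Base rate for 09.65 is 10.5% + ¥3.95/kg.
Origin Corova qualifies under the Soloria–Corova agreement and 09.65 is covered: preferential rate Free applies instead.
The additional-duty order on 09.65 targets Casador, not Corova; it does not apply.
Duty = ¥76,080.76 × 0% = ¥0.00.
Line 3 (79.02, Bralune, 2,399 units, ¥588,258.79):
Base rate for 79.02 is 5.5%.
79.02 has an FTA preferential rate, but origin Bralune is not Corova; base rate stands.
Duty = ¥588,258.79 × 5.5% = ¥32,354.23.
Total = ¥3,158.94 + ¥0.00 + ¥32,354.23 = ¥35,513.17.

¥35,513.17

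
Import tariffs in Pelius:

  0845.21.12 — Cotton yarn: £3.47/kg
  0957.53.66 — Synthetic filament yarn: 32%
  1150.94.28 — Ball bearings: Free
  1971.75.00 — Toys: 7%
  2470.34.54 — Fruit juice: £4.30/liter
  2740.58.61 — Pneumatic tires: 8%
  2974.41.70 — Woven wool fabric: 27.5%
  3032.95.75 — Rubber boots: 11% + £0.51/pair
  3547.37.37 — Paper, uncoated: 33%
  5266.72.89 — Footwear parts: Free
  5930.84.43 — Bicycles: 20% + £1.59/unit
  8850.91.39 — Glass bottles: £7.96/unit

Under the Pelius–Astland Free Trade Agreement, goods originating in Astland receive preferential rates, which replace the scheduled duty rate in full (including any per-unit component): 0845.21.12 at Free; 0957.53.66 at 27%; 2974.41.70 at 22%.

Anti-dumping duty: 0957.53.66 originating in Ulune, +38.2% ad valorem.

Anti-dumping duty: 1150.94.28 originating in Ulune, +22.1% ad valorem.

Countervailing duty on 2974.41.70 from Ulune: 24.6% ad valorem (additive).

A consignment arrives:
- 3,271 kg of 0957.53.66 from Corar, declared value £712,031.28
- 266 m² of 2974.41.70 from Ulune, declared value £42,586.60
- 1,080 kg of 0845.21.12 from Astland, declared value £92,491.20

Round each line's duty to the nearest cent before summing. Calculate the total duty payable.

Line 1 (0957.53.66, Corar, 3,271 kg, £712,031.28):
Base rate for 0957.53.66 is 32%.
0957.53.66 has an FTA preferential rate, but origin Corar is not Astland; base rate stands.
The additional-duty order on 0957.53.66 targets Ulune, not Corar; it does not apply.
Duty = £712,031.28 × 32% = £227,850.01.
Line 2 (2974.41.70, Ulune, 266 m², £42,586.60):
Base rate for 2974.41.70 is 27.5%.
2974.41.70 has an FTA preferential rate, but origin Ulune is not Astland; base rate stands.
Additional duty on 2974.41.70 from Ulune: +24.6%. Applied ad valorem rate: 27.5% + 24.6% = 52.1%.
Duty = £42,586.60 × 52.1% = £22,187.62.
Line 3 (0845.21.12, Astland, 1,080 kg, £92,491.20):
Base rate for 0845.21.12 is £3.47/kg.
Origin Astland qualifies under the Pelius–Astland agreement and 0845.21.12 is covered: preferential rate Free applies instead.
Duty = £92,491.20 × 0% = £0.00.
Total = £227,850.01 + £22,187.62 + £0.00 = £250,037.63.

£250,037.63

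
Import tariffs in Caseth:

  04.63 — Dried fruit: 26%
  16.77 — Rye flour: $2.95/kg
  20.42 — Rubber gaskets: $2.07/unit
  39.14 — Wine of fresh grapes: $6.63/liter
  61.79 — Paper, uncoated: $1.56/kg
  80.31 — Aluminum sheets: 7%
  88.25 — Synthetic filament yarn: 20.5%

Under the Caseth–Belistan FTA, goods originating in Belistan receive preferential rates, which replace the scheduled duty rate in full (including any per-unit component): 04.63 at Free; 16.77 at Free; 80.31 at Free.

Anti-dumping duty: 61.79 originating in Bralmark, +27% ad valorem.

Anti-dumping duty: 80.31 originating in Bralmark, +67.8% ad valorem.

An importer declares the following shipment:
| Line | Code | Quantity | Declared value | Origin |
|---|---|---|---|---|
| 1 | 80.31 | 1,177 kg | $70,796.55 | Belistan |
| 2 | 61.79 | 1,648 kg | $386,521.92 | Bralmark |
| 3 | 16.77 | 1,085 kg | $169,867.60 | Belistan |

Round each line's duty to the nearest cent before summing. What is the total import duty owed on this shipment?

$106,931.80

Line 1 (80.31, Belistan, 1,177 kg, $70,796.55):
Base rate for 80.31 is 7%.
Origin Belistan qualifies under the Caseth–Belistan agreement and 80.31 is covered: preferential rate Free applies instead.
The additional-duty order on 80.31 targets Bralmark, not Belistan; it does not apply.
Duty = $70,796.55 × 0% = $0.00.
Line 2 (61.79, Bralmark, 1,648 kg, $386,521.92):
Base rate for 61.79 is $1.56/kg.
Additional duty on 61.79 from Bralmark: +27% ad valorem. Applied ad valorem rate = 27%.
Duty = $386,521.92 × 27% + 1,648 × $1.56 = $106,931.80.
Line 3 (16.77, Belistan, 1,085 kg, $169,867.60):
Base rate for 16.77 is $2.95/kg.
Origin Belistan qualifies under the Caseth–Belistan agreement and 16.77 is covered: preferential rate Free applies instead.
Duty = $169,867.60 × 0% = $0.00.
Total = $0.00 + $106,931.80 + $0.00 = $106,931.80.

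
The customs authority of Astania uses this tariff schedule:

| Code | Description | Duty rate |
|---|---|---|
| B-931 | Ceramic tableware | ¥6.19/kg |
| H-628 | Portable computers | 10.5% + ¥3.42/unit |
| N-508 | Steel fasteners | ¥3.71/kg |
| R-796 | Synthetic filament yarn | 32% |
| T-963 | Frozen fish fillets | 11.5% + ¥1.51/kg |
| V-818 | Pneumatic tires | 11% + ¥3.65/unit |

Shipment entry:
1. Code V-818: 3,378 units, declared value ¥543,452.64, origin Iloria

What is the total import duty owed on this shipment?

¥72,109.49

Line 1 (V-818, Iloria, 3,378 units, ¥543,452.64):
Base rate for V-818 is 11% + ¥3.65/unit.
Duty = ¥543,452.64 × 11% + 3,378 × ¥3.65 = ¥72,109.49.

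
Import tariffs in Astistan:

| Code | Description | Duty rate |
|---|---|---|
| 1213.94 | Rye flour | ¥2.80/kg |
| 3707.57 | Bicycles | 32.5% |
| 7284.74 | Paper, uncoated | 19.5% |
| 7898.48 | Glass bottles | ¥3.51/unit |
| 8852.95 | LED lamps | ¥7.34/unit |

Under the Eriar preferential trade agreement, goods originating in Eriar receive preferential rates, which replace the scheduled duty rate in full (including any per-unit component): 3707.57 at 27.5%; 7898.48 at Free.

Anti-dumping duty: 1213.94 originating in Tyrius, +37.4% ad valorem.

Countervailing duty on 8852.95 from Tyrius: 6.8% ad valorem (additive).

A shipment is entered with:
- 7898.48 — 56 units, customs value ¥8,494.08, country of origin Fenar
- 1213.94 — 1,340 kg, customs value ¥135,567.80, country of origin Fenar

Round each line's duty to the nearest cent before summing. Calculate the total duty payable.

¥3,948.56

Line 1 (7898.48, Fenar, 56 units, ¥8,494.08):
Base rate for 7898.48 is ¥3.51/unit.
7898.48 has an FTA preferential rate, but origin Fenar is not Eriar; base rate stands.
Duty = 56 × ¥3.51 = ¥196.56.
Line 2 (1213.94, Fenar, 1,340 kg, ¥135,567.80):
Base rate for 1213.94 is ¥2.80/kg.
The additional-duty order on 1213.94 targets Tyrius, not Fenar; it does not apply.
Duty = 1,340 × ¥2.80 = ¥3,752.00.
Total = ¥196.56 + ¥3,752.00 = ¥3,948.56.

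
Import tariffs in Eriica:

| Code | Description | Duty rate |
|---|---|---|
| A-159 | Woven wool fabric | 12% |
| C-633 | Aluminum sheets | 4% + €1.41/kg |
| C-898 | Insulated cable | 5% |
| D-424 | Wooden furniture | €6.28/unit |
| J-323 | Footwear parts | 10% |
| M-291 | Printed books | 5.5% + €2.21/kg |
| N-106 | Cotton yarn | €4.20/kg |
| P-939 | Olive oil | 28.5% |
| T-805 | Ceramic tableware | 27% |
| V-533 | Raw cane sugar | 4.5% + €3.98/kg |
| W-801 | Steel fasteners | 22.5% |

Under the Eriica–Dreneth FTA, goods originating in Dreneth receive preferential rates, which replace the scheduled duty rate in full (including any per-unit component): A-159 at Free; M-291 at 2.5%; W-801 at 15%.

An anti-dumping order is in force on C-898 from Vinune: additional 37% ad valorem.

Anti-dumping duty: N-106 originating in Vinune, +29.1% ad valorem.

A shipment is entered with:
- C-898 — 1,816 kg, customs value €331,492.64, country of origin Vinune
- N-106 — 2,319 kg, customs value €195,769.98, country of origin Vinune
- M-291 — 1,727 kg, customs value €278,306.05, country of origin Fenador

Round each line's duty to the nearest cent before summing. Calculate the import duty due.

€225,059.27

Line 1 (C-898, Vinune, 1,816 kg, €331,492.64):
Base rate for C-898 is 5%.
Additional duty on C-898 from Vinune: +37%. Applied ad valorem rate: 5% + 37% = 42%.
Duty = €331,492.64 × 42% = €139,226.91.
Line 2 (N-106, Vinune, 2,319 kg, €195,769.98):
Base rate for N-106 is €4.20/kg.
Additional duty on N-106 from Vinune: +29.1% ad valorem. Applied ad valorem rate = 29.1%.
Duty = €195,769.98 × 29.1% + 2,319 × €4.20 = €66,708.86.
Line 3 (M-291, Fenador, 1,727 kg, €278,306.05):
Base rate for M-291 is 5.5% + €2.21/kg.
M-291 has an FTA preferential rate, but origin Fenador is not Dreneth; base rate stands.
Duty = €278,306.05 × 5.5% + 1,727 × €2.21 = €19,123.50.
Total = €139,226.91 + €66,708.86 + €19,123.50 = €225,059.27.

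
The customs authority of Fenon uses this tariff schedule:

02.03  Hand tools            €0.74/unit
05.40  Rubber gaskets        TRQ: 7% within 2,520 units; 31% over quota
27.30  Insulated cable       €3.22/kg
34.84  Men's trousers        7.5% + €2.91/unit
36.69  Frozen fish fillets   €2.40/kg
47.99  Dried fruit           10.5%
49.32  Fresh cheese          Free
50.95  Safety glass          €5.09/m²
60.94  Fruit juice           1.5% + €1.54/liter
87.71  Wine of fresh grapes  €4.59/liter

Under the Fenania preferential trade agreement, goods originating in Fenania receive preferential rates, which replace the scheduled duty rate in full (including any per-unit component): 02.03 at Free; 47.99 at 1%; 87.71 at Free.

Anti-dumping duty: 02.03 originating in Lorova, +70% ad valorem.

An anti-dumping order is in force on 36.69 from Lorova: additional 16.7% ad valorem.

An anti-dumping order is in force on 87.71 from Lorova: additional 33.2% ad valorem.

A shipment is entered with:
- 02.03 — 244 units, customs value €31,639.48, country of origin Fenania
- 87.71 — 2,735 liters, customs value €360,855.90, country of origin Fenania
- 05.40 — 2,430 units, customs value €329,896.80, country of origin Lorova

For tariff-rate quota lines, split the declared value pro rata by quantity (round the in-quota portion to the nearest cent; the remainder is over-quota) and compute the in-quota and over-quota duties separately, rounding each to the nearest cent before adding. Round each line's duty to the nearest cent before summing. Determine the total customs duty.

€23,092.78

Line 1 (02.03, Fenania, 244 units, €31,639.48):
Base rate for 02.03 is €0.74/unit.
Origin Fenania qualifies under the Fenon–Fenania agreement and 02.03 is covered: preferential rate Free applies instead.
The additional-duty order on 02.03 targets Lorova, not Fenania; it does not apply.
Duty = €31,639.48 × 0% = €0.00.
Line 2 (87.71, Fenania, 2,735 liters, €360,855.90):
Base rate for 87.71 is €4.59/liter.
Origin Fenania qualifies under the Fenon–Fenania agreement and 87.71 is covered: preferential rate Free applies instead.
The additional-duty order on 87.71 targets Lorova, not Fenania; it does not apply.
Duty = €360,855.90 × 0% = €0.00.
Line 3 (05.40, Lorova, 2,430 units, €329,896.80):
Code 05.40 is under a tariff-rate quota (threshold 2,520 units). Quantity 2,430 units is within the quota, so the in-quota rate 7% applies to the full value.
Duty = €329,896.80 × 7% = €23,092.78.
Total = €0.00 + €0.00 + €23,092.78 = €23,092.78.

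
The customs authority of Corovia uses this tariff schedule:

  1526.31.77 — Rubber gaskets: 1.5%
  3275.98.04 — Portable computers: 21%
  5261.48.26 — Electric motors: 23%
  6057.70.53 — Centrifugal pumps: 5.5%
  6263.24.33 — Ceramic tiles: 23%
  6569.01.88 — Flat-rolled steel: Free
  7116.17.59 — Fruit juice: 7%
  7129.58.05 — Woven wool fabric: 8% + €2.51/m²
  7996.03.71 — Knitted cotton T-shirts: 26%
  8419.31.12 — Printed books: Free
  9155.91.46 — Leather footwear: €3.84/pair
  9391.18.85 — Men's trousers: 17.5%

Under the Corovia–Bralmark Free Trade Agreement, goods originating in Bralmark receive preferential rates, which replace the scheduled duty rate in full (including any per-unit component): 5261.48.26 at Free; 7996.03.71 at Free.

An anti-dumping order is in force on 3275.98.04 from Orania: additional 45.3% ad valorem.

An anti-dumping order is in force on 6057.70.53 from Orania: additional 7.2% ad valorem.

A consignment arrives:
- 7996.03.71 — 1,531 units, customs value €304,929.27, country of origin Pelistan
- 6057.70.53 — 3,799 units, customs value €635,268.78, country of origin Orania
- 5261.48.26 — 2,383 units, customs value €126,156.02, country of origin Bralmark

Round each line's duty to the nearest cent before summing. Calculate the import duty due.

Line 1 (7996.03.71, Pelistan, 1,531 units, €304,929.27):
Base rate for 7996.03.71 is 26%.
7996.03.71 has an FTA preferential rate, but origin Pelistan is not Bralmark; base rate stands.
Duty = €304,929.27 × 26% = €79,281.61.
Line 2 (6057.70.53, Orania, 3,799 units, €635,268.78):
Base rate for 6057.70.53 is 5.5%.
Additional duty on 6057.70.53 from Orania: +7.2%. Applied ad valorem rate: 5.5% + 7.2% = 12.7%.
Duty = €635,268.78 × 12.7% = €80,679.14.
Line 3 (5261.48.26, Bralmark, 2,383 units, €126,156.02):
Base rate for 5261.48.26 is 23%.
Origin Bralmark qualifies under the Corovia–Bralmark agreement and 5261.48.26 is covered: preferential rate Free applies instead.
Duty = €126,156.02 × 0% = €0.00.
Total = €79,281.61 + €80,679.14 + €0.00 = €159,960.75.

€159,960.75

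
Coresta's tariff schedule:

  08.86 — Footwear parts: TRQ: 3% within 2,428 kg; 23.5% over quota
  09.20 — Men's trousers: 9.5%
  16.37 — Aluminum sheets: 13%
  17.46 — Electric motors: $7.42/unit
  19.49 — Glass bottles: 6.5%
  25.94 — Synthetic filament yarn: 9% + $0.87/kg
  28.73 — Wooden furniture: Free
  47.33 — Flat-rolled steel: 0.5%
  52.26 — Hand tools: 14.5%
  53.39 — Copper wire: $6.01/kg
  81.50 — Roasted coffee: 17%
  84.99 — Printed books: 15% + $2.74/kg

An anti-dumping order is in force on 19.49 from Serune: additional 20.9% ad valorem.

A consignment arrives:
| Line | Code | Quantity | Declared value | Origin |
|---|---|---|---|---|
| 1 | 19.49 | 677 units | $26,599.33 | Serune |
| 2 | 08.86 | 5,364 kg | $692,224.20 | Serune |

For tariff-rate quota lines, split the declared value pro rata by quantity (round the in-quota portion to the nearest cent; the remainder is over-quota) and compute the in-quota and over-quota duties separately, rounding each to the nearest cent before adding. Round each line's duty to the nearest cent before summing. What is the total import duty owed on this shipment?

$105,727.56

Line 1 (19.49, Serune, 677 units, $26,599.33):
Base rate for 19.49 is 6.5%.
Additional duty on 19.49 from Serune: +20.9%. Applied ad valorem rate: 6.5% + 20.9% = 27.4%.
Duty = $26,599.33 × 27.4% = $7,288.22.
Line 2 (08.86, Serune, 5,364 kg, $692,224.20):
Code 08.86 is under a tariff-rate quota (threshold 2,428 kg). In-quota: 2,428 kg at 3%; over-quota: 2,936 kg at 23.5%.
Pro-rata value split: in-quota = $692,224.20 × 2,428/5,364 = $313,333.40; over-quota = $692,224.20 − $313,333.40 = $378,890.80.
In-quota duty = $313,333.40 × 3% = $9,400.00. Over-quota duty = $378,890.80 × 23.5% = $89,039.34.
Line duty = $9,400.00 + $89,039.34 = $98,439.34.
Total = $7,288.22 + $98,439.34 = $105,727.56.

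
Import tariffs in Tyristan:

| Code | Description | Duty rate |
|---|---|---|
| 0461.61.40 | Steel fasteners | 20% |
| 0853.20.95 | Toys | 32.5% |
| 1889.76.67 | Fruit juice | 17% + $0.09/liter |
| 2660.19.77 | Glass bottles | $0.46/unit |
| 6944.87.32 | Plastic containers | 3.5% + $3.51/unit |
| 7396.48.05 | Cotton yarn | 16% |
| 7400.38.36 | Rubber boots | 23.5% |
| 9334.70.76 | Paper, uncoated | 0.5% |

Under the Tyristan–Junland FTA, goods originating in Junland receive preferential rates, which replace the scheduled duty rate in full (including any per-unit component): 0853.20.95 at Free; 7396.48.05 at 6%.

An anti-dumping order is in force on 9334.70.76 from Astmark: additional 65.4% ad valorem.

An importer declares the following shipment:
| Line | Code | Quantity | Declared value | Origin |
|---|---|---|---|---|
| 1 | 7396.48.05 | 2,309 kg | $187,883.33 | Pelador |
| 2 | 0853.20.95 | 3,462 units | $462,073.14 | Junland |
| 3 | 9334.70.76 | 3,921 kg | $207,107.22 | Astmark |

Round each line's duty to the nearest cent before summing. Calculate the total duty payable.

$166,544.99

Line 1 (7396.48.05, Pelador, 2,309 kg, $187,883.33):
Base rate for 7396.48.05 is 16%.
7396.48.05 has an FTA preferential rate, but origin Pelador is not Junland; base rate stands.
Duty = $187,883.33 × 16% = $30,061.33.
Line 2 (0853.20.95, Junland, 3,462 units, $462,073.14):
Base rate for 0853.20.95 is 32.5%.
Origin Junland qualifies under the Tyristan–Junland agreement and 0853.20.95 is covered: preferential rate Free applies instead.
Duty = $462,073.14 × 0% = $0.00.
Line 3 (9334.70.76, Astmark, 3,921 kg, $207,107.22):
Base rate for 9334.70.76 is 0.5%.
Additional duty on 9334.70.76 from Astmark: +65.4%. Applied ad valorem rate: 0.5% + 65.4% = 65.9%.
Duty = $207,107.22 × 65.9% = $136,483.66.
Total = $30,061.33 + $0.00 + $136,483.66 = $166,544.99.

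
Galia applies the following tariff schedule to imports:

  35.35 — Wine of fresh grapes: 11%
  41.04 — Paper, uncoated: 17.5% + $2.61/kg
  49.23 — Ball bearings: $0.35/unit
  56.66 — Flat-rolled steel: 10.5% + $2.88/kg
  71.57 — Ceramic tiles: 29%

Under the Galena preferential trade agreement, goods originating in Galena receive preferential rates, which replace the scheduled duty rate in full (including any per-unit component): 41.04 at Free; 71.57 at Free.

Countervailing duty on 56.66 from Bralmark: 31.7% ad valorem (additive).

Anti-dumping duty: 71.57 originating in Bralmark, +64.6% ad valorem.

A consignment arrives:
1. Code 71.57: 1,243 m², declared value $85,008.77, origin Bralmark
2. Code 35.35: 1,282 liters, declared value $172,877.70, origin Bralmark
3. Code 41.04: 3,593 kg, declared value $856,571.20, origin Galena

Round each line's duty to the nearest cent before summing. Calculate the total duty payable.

Line 1 (71.57, Bralmark, 1,243 m², $85,008.77):
Base rate for 71.57 is 29%.
71.57 has an FTA preferential rate, but origin Bralmark is not Galena; base rate stands.
Additional duty on 71.57 from Bralmark: +64.6%. Applied ad valorem rate: 29% + 64.6% = 93.6%.
Duty = $85,008.77 × 93.6% = $79,568.21.
Line 2 (35.35, Bralmark, 1,282 liters, $172,877.70):
Base rate for 35.35 is 11%.
Duty = $172,877.70 × 11% = $19,016.55.
Line 3 (41.04, Galena, 3,593 kg, $856,571.20):
Base rate for 41.04 is 17.5% + $2.61/kg.
Origin Galena qualifies under the Galia–Galena agreement and 41.04 is covered: preferential rate Free applies instead.
Duty = $856,571.20 × 0% = $0.00.
Total = $79,568.21 + $19,016.55 + $0.00 = $98,584.76.

$98,584.76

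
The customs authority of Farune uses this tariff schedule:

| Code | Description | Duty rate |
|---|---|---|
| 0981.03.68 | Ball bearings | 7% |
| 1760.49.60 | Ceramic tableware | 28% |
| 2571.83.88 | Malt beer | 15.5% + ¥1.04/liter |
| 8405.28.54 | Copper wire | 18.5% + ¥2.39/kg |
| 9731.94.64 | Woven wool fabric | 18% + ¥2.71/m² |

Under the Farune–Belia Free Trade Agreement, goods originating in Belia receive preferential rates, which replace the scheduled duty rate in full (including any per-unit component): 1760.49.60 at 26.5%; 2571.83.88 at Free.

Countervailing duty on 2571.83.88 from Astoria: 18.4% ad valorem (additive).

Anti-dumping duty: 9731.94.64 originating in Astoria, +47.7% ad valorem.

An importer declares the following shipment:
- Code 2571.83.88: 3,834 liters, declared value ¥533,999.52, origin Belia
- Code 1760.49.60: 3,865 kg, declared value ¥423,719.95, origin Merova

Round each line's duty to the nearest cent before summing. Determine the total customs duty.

Line 1 (2571.83.88, Belia, 3,834 liters, ¥533,999.52):
Base rate for 2571.83.88 is 15.5% + ¥1.04/liter.
Origin Belia qualifies under the Farune–Belia agreement and 2571.83.88 is covered: preferential rate Free applies instead.
The additional-duty order on 2571.83.88 targets Astoria, not Belia; it does not apply.
Duty = ¥533,999.52 × 0% = ¥0.00.
Line 2 (1760.49.60, Merova, 3,865 kg, ¥423,719.95):
Base rate for 1760.49.60 is 28%.
1760.49.60 has an FTA preferential rate, but origin Merova is not Belia; base rate stands.
Duty = ¥423,719.95 × 28% = ¥118,641.59.
Total = ¥0.00 + ¥118,641.59 = ¥118,641.59.

¥118,641.59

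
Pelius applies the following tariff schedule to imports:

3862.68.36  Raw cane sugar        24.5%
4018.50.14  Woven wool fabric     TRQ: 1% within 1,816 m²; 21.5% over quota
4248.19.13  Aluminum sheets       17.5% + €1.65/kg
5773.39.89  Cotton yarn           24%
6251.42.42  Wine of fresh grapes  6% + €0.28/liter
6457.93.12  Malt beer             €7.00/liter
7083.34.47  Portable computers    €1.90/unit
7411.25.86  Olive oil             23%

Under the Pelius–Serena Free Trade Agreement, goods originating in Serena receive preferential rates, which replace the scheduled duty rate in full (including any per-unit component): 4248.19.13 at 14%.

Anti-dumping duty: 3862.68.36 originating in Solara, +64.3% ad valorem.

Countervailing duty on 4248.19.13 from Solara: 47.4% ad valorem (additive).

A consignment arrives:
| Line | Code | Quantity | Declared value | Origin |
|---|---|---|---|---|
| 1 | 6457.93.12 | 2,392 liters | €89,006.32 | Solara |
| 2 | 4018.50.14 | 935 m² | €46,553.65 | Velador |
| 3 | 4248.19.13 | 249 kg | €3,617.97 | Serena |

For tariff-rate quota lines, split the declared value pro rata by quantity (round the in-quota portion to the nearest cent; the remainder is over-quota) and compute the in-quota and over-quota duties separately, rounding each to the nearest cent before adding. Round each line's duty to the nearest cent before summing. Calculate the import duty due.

Line 1 (6457.93.12, Solara, 2,392 liters, €89,006.32):
Base rate for 6457.93.12 is €7.00/liter.
Duty = 2,392 × €7.00 = €16,744.00.
Line 2 (4018.50.14, Velador, 935 m², €46,553.65):
Code 4018.50.14 is under a tariff-rate quota (threshold 1,816 m²). Quantity 935 m² is within the quota, so the in-quota rate 1% applies to the full value.
Duty = €46,553.65 × 1% = €465.54.
Line 3 (4248.19.13, Serena, 249 kg, €3,617.97):
Base rate for 4248.19.13 is 17.5% + €1.65/kg.
Origin Serena qualifies under the Pelius–Serena agreement and 4248.19.13 is covered: preferential rate 14% applies instead.
The additional-duty order on 4248.19.13 targets Solara, not Serena; it does not apply.
Duty = €3,617.97 × 14% = €506.52.
Total = €16,744.00 + €465.54 + €506.52 = €17,716.06.

€17,716.06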